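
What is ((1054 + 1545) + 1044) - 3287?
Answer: 356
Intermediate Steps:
((1054 + 1545) + 1044) - 3287 = (2599 + 1044) - 3287 = 3643 - 3287 = 356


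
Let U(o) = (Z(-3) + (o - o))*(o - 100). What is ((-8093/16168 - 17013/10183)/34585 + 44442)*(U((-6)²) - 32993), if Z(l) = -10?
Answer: -8187060061540976723581/5694030961240 ≈ -1.4378e+9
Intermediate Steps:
U(o) = 1000 - 10*o (U(o) = (-10 + (o - o))*(o - 100) = (-10 + 0)*(-100 + o) = -10*(-100 + o) = 1000 - 10*o)
((-8093/16168 - 17013/10183)/34585 + 44442)*(U((-6)²) - 32993) = ((-8093/16168 - 17013/10183)/34585 + 44442)*((1000 - 10*(-6)²) - 32993) = ((-8093*1/16168 - 17013*1/10183)*(1/34585) + 44442)*((1000 - 10*36) - 32993) = ((-8093/16168 - 17013/10183)*(1/34585) + 44442)*((1000 - 360) - 32993) = (-357477203/164638744*1/34585 + 44442)*(640 - 32993) = (-357477203/5694030961240 + 44442)*(-32353) = (253054123621950877/5694030961240)*(-32353) = -8187060061540976723581/5694030961240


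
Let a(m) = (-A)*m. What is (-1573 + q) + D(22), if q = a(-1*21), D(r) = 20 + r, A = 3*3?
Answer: -1342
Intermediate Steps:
A = 9
a(m) = -9*m (a(m) = (-1*9)*m = -9*m)
q = 189 (q = -(-9)*21 = -9*(-21) = 189)
(-1573 + q) + D(22) = (-1573 + 189) + (20 + 22) = -1384 + 42 = -1342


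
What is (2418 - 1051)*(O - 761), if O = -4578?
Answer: -7298413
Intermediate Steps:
(2418 - 1051)*(O - 761) = (2418 - 1051)*(-4578 - 761) = 1367*(-5339) = -7298413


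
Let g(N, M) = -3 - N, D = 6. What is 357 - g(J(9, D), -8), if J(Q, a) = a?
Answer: 366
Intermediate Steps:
357 - g(J(9, D), -8) = 357 - (-3 - 1*6) = 357 - (-3 - 6) = 357 - 1*(-9) = 357 + 9 = 366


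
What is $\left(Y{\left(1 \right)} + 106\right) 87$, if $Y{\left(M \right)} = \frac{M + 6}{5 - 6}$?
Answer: $8613$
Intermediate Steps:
$Y{\left(M \right)} = -6 - M$ ($Y{\left(M \right)} = \frac{6 + M}{-1} = \left(6 + M\right) \left(-1\right) = -6 - M$)
$\left(Y{\left(1 \right)} + 106\right) 87 = \left(\left(-6 - 1\right) + 106\right) 87 = \left(-7 + 106\right) 87 = 99 \cdot 87 = 8613$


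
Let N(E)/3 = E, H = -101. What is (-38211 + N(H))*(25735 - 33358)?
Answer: 293592222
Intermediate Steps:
N(E) = 3*E
(-38211 + N(H))*(25735 - 33358) = (-38211 + 3*(-101))*(25735 - 33358) = (-38211 - 303)*(-7623) = -38514*(-7623) = 293592222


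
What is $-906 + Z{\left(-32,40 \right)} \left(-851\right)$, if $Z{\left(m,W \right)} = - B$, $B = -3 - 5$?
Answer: $-7714$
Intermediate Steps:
$B = -8$ ($B = -3 - 5 = -8$)
$Z{\left(m,W \right)} = 8$ ($Z{\left(m,W \right)} = \left(-1\right) \left(-8\right) = 8$)
$-906 + Z{\left(-32,40 \right)} \left(-851\right) = -906 + 8 \left(-851\right) = -906 - 6808 = -7714$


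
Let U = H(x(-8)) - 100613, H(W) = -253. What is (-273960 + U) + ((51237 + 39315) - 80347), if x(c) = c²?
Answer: -364621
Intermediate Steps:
U = -100866 (U = -253 - 100613 = -100866)
(-273960 + U) + ((51237 + 39315) - 80347) = (-273960 - 100866) + ((51237 + 39315) - 80347) = -374826 + (90552 - 80347) = -374826 + 10205 = -364621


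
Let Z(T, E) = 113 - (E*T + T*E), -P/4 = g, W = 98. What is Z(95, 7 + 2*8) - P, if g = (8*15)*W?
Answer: 42783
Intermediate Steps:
g = 11760 (g = (8*15)*98 = 120*98 = 11760)
P = -47040 (P = -4*11760 = -47040)
Z(T, E) = 113 - 2*E*T (Z(T, E) = 113 - (E*T + E*T) = 113 - 2*E*T)
Z(95, 7 + 2*8) - P = (113 - 2*(7 + 2*8)*95) - 1*(-47040) = (113 - 2*(7 + 16)*95) + 47040 = (113 - 2*23*95) + 47040 = (113 - 4370) + 47040 = -4257 + 47040 = 42783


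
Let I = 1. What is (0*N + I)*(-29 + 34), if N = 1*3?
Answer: 5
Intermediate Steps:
N = 3
(0*N + I)*(-29 + 34) = (0*3 + 1)*(-29 + 34) = (0 + 1)*5 = 1*5 = 5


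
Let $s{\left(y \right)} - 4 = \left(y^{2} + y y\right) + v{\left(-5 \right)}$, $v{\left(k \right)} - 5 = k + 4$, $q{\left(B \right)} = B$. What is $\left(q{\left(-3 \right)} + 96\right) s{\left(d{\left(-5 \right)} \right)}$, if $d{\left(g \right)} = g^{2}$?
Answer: $116994$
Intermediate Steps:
$v{\left(k \right)} = 9 + k$ ($v{\left(k \right)} = 5 + \left(k + 4\right) = 5 + \left(4 + k\right) = 9 + k$)
$s{\left(y \right)} = 8 + 2 y^{2}$ ($s{\left(y \right)} = 4 + \left(\left(y^{2} + y y\right) + \left(9 - 5\right)\right) = 4 + \left(\left(y^{2} + y^{2}\right) + 4\right) = 4 + \left(2 y^{2} + 4\right) = 4 + \left(4 + 2 y^{2}\right) = 8 + 2 y^{2}$)
$\left(q{\left(-3 \right)} + 96\right) s{\left(d{\left(-5 \right)} \right)} = \left(-3 + 96\right) \left(8 + 2 \left(\left(-5\right)^{2}\right)^{2}\right) = 93 \left(8 + 2 \cdot 25^{2}\right) = 93 \left(8 + 2 \cdot 625\right) = 93 \left(8 + 1250\right) = 93 \cdot 1258 = 116994$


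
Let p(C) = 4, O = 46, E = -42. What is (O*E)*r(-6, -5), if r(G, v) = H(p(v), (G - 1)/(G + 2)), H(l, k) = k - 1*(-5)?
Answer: -13041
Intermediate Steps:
H(l, k) = 5 + k (H(l, k) = k + 5 = 5 + k)
r(G, v) = 5 + (-1 + G)/(2 + G) (r(G, v) = 5 + (G - 1)/(G + 2) = 5 + (-1 + G)/(2 + G))
(O*E)*r(-6, -5) = (46*(-42))*(3*(3 + 2*(-6))/(2 - 6)) = -5796*(3 - 12)/(-4) = -5796*(-1)*(-9)/4 = -1932*27/4 = -13041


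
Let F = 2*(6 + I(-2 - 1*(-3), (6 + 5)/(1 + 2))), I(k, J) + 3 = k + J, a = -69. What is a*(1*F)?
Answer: -1058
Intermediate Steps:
I(k, J) = -3 + J + k (I(k, J) = -3 + (k + J) = -3 + (J + k) = -3 + J + k)
F = 46/3 (F = 2*(6 + (-3 + (6 + 5)/(1 + 2) + (-2 - 1*(-3)))) = 2*(6 + (-3 + 11/3 + (-2 + 3))) = 2*(6 + (-3 + 11*(⅓) + 1)) = 2*(6 + (-3 + 11/3 + 1)) = 2*(6 + 5/3) = 2*(23/3) = 46/3 ≈ 15.333)
a*(1*F) = -69*46/3 = -1058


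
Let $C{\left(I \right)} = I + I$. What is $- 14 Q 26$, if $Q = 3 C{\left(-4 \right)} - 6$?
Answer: $10920$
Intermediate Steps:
$C{\left(I \right)} = 2 I$
$Q = -30$ ($Q = 3 \cdot 2 \left(-4\right) - 6 = 3 \left(-8\right) - 6 = -24 - 6 = -30$)
$- 14 Q 26 = \left(-14\right) \left(-30\right) 26 = 420 \cdot 26 = 10920$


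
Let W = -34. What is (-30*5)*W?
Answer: 5100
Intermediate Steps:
(-30*5)*W = -30*5*(-34) = -150*(-34) = 5100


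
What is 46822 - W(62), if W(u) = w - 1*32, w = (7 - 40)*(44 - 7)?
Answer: 48075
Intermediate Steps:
w = -1221 (w = -33*37 = -1221)
W(u) = -1253 (W(u) = -1221 - 1*32 = -1221 - 32 = -1253)
46822 - W(62) = 46822 - 1*(-1253) = 46822 + 1253 = 48075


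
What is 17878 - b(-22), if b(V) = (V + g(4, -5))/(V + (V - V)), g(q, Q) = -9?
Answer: 393285/22 ≈ 17877.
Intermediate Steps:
b(V) = (-9 + V)/V (b(V) = (V - 9)/(V + (V - V)) = (-9 + V)/(V + 0) = (-9 + V)/V)
17878 - b(-22) = 17878 - (-9 - 22)/(-22) = 17878 - (-1)*(-31)/22 = 17878 - 1*31/22 = 17878 - 31/22 = 393285/22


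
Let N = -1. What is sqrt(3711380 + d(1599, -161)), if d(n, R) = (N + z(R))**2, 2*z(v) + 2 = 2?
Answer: sqrt(3711381) ≈ 1926.5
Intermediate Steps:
z(v) = 0 (z(v) = -1 + (1/2)*2 = -1 + 1 = 0)
d(n, R) = 1 (d(n, R) = (-1 + 0)**2 = (-1)**2 = 1)
sqrt(3711380 + d(1599, -161)) = sqrt(3711380 + 1) = sqrt(3711381)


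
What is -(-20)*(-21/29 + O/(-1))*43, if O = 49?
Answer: -1240120/29 ≈ -42763.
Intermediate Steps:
-(-20)*(-21/29 + O/(-1))*43 = -(-20)*(-21/29 + 49/(-1))*43 = -(-20)*(-21*1/29 + 49*(-1))*43 = -(-20)*(-21/29 - 49)*43 = -(-20)*(-1442)/29*43 = -20*1442/29*43 = -28840/29*43 = -1240120/29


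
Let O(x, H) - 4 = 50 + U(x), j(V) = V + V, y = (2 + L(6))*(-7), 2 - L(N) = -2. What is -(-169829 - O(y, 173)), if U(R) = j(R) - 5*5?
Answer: 169774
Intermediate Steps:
L(N) = 4 (L(N) = 2 - 1*(-2) = 2 + 2 = 4)
y = -42 (y = (2 + 4)*(-7) = 6*(-7) = -42)
j(V) = 2*V
U(R) = -25 + 2*R (U(R) = 2*R - 5*5 = 2*R - 25 = -25 + 2*R)
O(x, H) = 29 + 2*x (O(x, H) = 4 + (50 + (-25 + 2*x)) = 4 + (25 + 2*x) = 29 + 2*x)
-(-169829 - O(y, 173)) = -(-169829 - (29 + 2*(-42))) = -(-169829 - (29 - 84)) = -(-169829 - 1*(-55)) = -(-169829 + 55) = -1*(-169774) = 169774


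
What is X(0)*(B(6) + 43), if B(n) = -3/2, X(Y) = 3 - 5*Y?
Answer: 249/2 ≈ 124.50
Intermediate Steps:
B(n) = -3/2 (B(n) = -3*½ = -3/2)
X(0)*(B(6) + 43) = (3 - 5*0)*(-3/2 + 43) = (3 + 0)*(83/2) = 3*(83/2) = 249/2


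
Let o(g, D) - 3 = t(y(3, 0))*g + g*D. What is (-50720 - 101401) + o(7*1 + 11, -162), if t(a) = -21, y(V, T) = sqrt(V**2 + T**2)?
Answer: -155412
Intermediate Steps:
y(V, T) = sqrt(T**2 + V**2)
o(g, D) = 3 - 21*g + D*g (o(g, D) = 3 + (-21*g + g*D) = 3 + (-21*g + D*g) = 3 - 21*g + D*g)
(-50720 - 101401) + o(7*1 + 11, -162) = (-50720 - 101401) + (3 - 21*(7*1 + 11) - 162*(7*1 + 11)) = -152121 + (3 - 21*(7 + 11) - 162*(7 + 11)) = -152121 + (3 - 21*18 - 162*18) = -152121 + (3 - 378 - 2916) = -152121 - 3291 = -155412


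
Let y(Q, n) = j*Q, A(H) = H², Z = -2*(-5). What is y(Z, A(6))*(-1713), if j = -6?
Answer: 102780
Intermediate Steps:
Z = 10
y(Q, n) = -6*Q
y(Z, A(6))*(-1713) = -6*10*(-1713) = -60*(-1713) = 102780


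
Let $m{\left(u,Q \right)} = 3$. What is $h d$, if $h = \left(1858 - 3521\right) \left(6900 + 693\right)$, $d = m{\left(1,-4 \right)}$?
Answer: $-37881477$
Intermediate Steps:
$d = 3$
$h = -12627159$ ($h = \left(-1663\right) 7593 = -12627159$)
$h d = \left(-12627159\right) 3 = -37881477$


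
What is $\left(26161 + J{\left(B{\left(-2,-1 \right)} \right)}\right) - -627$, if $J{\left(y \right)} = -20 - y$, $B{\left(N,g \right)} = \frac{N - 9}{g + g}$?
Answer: $\frac{53525}{2} \approx 26763.0$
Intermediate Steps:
$B{\left(N,g \right)} = \frac{-9 + N}{2 g}$
$\left(26161 + J{\left(B{\left(-2,-1 \right)} \right)}\right) - -627 = \left(26161 - \left(20 + \frac{-9 - 2}{2 \left(-1\right)}\right)\right) - -627 = \left(26161 - \left(20 + \frac{1}{2} \left(-1\right) \left(-11\right)\right)\right) + \left(-1110 + 1737\right) = \left(26161 - \frac{51}{2}\right) + 627 = \frac{52271}{2} + 627 = \frac{53525}{2}$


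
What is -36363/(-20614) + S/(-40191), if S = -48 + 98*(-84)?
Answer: 544049751/276165758 ≈ 1.9700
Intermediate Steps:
S = -8280 (S = -48 - 8232 = -8280)
-36363/(-20614) + S/(-40191) = -36363/(-20614) - 8280/(-40191) = -36363*(-1/20614) - 8280*(-1/40191) = 36363/20614 + 2760/13397 = 544049751/276165758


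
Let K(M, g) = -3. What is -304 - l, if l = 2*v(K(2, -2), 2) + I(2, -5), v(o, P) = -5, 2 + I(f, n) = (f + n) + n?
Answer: -284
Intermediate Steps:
I(f, n) = -2 + f + 2*n (I(f, n) = -2 + ((f + n) + n) = -2 + (f + 2*n) = -2 + f + 2*n)
l = -20 (l = 2*(-5) + (-2 + 2 + 2*(-5)) = -10 + (-2 + 2 - 10) = -10 - 10 = -20)
-304 - l = -304 - 1*(-20) = -304 + 20 = -284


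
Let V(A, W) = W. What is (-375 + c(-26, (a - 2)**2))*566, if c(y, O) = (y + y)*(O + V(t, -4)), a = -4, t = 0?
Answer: -1154074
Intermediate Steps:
c(y, O) = 2*y*(-4 + O) (c(y, O) = (y + y)*(O - 4) = (2*y)*(-4 + O) = 2*y*(-4 + O))
(-375 + c(-26, (a - 2)**2))*566 = (-375 + 2*(-26)*(-4 + (-4 - 2)**2))*566 = (-375 + 2*(-26)*(-4 + (-6)**2))*566 = (-375 + 2*(-26)*(-4 + 36))*566 = (-375 + 2*(-26)*32)*566 = (-375 - 1664)*566 = -2039*566 = -1154074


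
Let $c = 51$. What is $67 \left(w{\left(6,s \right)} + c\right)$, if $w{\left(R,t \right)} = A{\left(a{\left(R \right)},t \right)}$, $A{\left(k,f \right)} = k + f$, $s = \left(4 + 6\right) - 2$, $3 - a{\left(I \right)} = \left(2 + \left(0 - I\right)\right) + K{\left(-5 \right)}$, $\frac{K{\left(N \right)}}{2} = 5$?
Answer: $3752$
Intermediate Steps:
$K{\left(N \right)} = 10$ ($K{\left(N \right)} = 2 \cdot 5 = 10$)
$a{\left(I \right)} = -9 + I$ ($a{\left(I \right)} = 3 - \left(\left(2 + \left(0 - I\right)\right) + 10\right) = 3 - \left(\left(2 - I\right) + 10\right) = 3 - \left(12 - I\right) = 3 + \left(-12 + I\right) = -9 + I$)
$s = 8$ ($s = 10 - 2 = 8$)
$A{\left(k,f \right)} = f + k$
$w{\left(R,t \right)} = -9 + R + t$ ($w{\left(R,t \right)} = t + \left(-9 + R\right) = -9 + R + t$)
$67 \left(w{\left(6,s \right)} + c\right) = 67 \left(\left(-9 + 6 + 8\right) + 51\right) = 67 \left(5 + 51\right) = 67 \cdot 56 = 3752$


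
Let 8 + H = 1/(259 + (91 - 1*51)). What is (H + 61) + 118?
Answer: 51130/299 ≈ 171.00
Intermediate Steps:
H = -2391/299 (H = -8 + 1/(259 + (91 - 1*51)) = -8 + 1/(259 + (91 - 51)) = -8 + 1/(259 + 40) = -8 + 1/299 = -2391/299 ≈ -7.9967)
(H + 61) + 118 = (-2391/299 + 61) + 118 = 15848/299 + 118 = 51130/299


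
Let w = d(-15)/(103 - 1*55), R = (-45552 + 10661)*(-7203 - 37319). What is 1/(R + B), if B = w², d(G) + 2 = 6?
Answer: 144/223692062689 ≈ 6.4374e-10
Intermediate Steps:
d(G) = 4 (d(G) = -2 + 6 = 4)
R = 1553417102 (R = -34891*(-44522) = 1553417102)
w = 1/12 (w = 4/(103 - 1*55) = 4/(103 - 55) = 4/48 = 4*(1/48) = 1/12 ≈ 0.083333)
B = 1/144 (B = (1/12)² = 1/144 ≈ 0.0069444)
1/(R + B) = 1/(1553417102 + 1/144) = 1/(223692062689/144) = 144/223692062689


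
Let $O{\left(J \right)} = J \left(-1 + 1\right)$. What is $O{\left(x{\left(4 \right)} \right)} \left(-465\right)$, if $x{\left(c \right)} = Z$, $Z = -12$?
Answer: $0$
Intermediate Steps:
$x{\left(c \right)} = -12$
$O{\left(J \right)} = 0$ ($O{\left(J \right)} = J 0 = 0$)
$O{\left(x{\left(4 \right)} \right)} \left(-465\right) = 0 \left(-465\right) = 0$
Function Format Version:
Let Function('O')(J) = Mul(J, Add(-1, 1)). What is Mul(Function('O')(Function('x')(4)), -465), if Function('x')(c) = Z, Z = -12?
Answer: 0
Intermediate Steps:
Function('x')(c) = -12
Function('O')(J) = 0 (Function('O')(J) = Mul(J, 0) = 0)
Mul(Function('O')(Function('x')(4)), -465) = Mul(0, -465) = 0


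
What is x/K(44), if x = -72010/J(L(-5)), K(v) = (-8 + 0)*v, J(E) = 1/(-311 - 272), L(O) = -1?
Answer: -1908265/16 ≈ -1.1927e+5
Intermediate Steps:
J(E) = -1/583 (J(E) = 1/(-583) = -1/583)
K(v) = -8*v
x = 41981830 (x = -72010/(-1/583) = -72010*(-583) = 41981830)
x/K(44) = 41981830/((-8*44)) = 41981830/(-352) = 41981830*(-1/352) = -1908265/16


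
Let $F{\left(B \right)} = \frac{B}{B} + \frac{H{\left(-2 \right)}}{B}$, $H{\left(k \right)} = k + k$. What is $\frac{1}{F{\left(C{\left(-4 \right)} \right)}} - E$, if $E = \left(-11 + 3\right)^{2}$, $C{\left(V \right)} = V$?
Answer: $- \frac{127}{2} \approx -63.5$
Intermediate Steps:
$H{\left(k \right)} = 2 k$
$F{\left(B \right)} = 1 - \frac{4}{B}$ ($F{\left(B \right)} = \frac{B}{B} + \frac{2 \left(-2\right)}{B} = 1 - \frac{4}{B}$)
$E = 64$ ($E = \left(-8\right)^{2} = 64$)
$\frac{1}{F{\left(C{\left(-4 \right)} \right)}} - E = \frac{1}{\frac{1}{-4} \left(-4 - 4\right)} - 64 = \frac{1}{\left(- \frac{1}{4}\right) \left(-8\right)} - 64 = \frac{1}{2} - 64 = - \frac{127}{2}$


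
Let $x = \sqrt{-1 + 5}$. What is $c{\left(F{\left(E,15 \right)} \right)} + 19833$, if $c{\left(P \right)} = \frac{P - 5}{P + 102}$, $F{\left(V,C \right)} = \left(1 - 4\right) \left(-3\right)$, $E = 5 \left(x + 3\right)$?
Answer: $\frac{2201467}{111} \approx 19833.0$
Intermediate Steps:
$x = 2$ ($x = \sqrt{4} = 2$)
$E = 25$ ($E = 5 \left(2 + 3\right) = 5 \cdot 5 = 25$)
$F{\left(V,C \right)} = 9$ ($F{\left(V,C \right)} = \left(-3\right) \left(-3\right) = 9$)
$c{\left(P \right)} = \frac{-5 + P}{102 + P}$
$c{\left(F{\left(E,15 \right)} \right)} + 19833 = \frac{-5 + 9}{102 + 9} + 19833 = \frac{1}{111} \cdot 4 + 19833 = \frac{4}{111} + 19833 = \frac{2201467}{111}$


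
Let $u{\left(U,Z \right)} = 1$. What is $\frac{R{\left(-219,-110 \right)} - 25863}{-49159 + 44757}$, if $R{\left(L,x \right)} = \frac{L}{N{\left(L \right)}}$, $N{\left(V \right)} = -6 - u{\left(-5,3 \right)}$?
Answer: $\frac{90411}{15407} \approx 5.8682$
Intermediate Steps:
$N{\left(V \right)} = -7$ ($N{\left(V \right)} = -6 - 1 = -7$)
$R{\left(L,x \right)} = - \frac{L}{7}$ ($R{\left(L,x \right)} = \frac{L}{-7} = L \left(- \frac{1}{7}\right) = - \frac{L}{7}$)
$\frac{R{\left(-219,-110 \right)} - 25863}{-49159 + 44757} = \frac{\left(- \frac{1}{7}\right) \left(-219\right) - 25863}{-49159 + 44757} = \frac{\frac{219}{7} - 25863}{-4402} = \left(- \frac{180822}{7}\right) \left(- \frac{1}{4402}\right) = \frac{90411}{15407}$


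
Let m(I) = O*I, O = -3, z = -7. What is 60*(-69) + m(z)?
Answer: -4119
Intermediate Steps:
m(I) = -3*I
60*(-69) + m(z) = 60*(-69) - 3*(-7) = -4140 + 21 = -4119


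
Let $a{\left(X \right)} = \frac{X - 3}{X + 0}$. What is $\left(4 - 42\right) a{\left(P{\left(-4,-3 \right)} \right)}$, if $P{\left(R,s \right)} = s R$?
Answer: $- \frac{57}{2} \approx -28.5$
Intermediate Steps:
$P{\left(R,s \right)} = R s$
$a{\left(X \right)} = \frac{-3 + X}{X}$
$\left(4 - 42\right) a{\left(P{\left(-4,-3 \right)} \right)} = \left(4 - 42\right) \frac{-3 - -12}{\left(-4\right) \left(-3\right)} = - 38 \frac{-3 + 12}{12} = - 38 \cdot \frac{1}{12} \cdot 9 = \left(-38\right) \frac{3}{4} = - \frac{57}{2}$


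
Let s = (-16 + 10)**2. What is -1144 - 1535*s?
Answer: -56404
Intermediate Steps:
s = 36 (s = (-6)**2 = 36)
-1144 - 1535*s = -1144 - 1535*36 = -1144 - 55260 = -56404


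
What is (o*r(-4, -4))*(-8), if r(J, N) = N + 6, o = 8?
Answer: -128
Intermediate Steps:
r(J, N) = 6 + N
(o*r(-4, -4))*(-8) = (8*(6 - 4))*(-8) = (8*2)*(-8) = 16*(-8) = -128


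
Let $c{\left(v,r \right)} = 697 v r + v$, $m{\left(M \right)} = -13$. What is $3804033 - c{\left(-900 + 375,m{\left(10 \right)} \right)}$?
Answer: $-952467$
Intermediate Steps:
$c{\left(v,r \right)} = v + 697 r v$ ($c{\left(v,r \right)} = 697 r v + v = v + 697 r v$)
$3804033 - c{\left(-900 + 375,m{\left(10 \right)} \right)} = 3804033 - \left(-900 + 375\right) \left(1 + 697 \left(-13\right)\right) = 3804033 - - 525 \left(1 - 9061\right) = 3804033 - \left(-525\right) \left(-9060\right) = 3804033 - 4756500 = -952467$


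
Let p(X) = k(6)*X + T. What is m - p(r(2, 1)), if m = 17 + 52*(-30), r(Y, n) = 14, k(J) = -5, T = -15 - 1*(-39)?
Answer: -1497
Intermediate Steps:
T = 24 (T = -15 + 39 = 24)
p(X) = 24 - 5*X (p(X) = -5*X + 24 = 24 - 5*X)
m = -1543 (m = 17 - 1560 = -1543)
m - p(r(2, 1)) = -1543 - (24 - 5*14) = -1543 - (24 - 70) = -1543 - 1*(-46) = -1543 + 46 = -1497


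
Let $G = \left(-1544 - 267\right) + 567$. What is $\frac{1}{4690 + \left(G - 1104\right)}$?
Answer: $\frac{1}{2342} \approx 0.00042699$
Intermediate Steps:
$G = -1244$ ($G = -1811 + 567 = -1244$)
$\frac{1}{4690 + \left(G - 1104\right)} = \frac{1}{4690 - 2348} = \frac{1}{2342}$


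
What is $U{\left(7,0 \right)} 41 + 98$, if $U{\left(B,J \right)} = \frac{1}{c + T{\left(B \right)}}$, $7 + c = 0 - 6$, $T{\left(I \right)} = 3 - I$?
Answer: $\frac{1625}{17} \approx 95.588$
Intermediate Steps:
$c = -13$ ($c = -7 + \left(0 - 6\right) = -7 - 6 = -13$)
$U{\left(B,J \right)} = \frac{1}{-10 - B}$ ($U{\left(B,J \right)} = \frac{1}{-13 - \left(-3 + B\right)} = \frac{1}{-10 - B}$)
$U{\left(7,0 \right)} 41 + 98 = - \frac{1}{10 + 7} \cdot 41 + 98 = - \frac{1}{17} \cdot 41 + 98 = \left(-1\right) \frac{1}{17} \cdot 41 + 98 = \left(- \frac{1}{17}\right) 41 + 98 = - \frac{41}{17} + 98 = \frac{1625}{17}$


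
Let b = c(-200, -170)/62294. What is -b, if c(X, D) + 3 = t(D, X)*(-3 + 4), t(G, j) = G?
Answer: 173/62294 ≈ 0.0027772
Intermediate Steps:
c(X, D) = -3 + D (c(X, D) = -3 + D*(-3 + 4) = -3 + D*1 = -3 + D)
b = -173/62294 (b = (-3 - 170)/62294 = -173*1/62294 = -173/62294 ≈ -0.0027772)
-b = -1*(-173/62294) = 173/62294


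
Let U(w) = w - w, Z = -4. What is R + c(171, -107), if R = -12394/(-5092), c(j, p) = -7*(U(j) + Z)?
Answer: 77485/2546 ≈ 30.434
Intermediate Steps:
U(w) = 0
c(j, p) = 28 (c(j, p) = -7*(0 - 4) = -7*(-4) = 28)
R = 6197/2546 (R = -12394*(-1/5092) = 6197/2546 ≈ 2.4340)
R + c(171, -107) = 6197/2546 + 28 = 77485/2546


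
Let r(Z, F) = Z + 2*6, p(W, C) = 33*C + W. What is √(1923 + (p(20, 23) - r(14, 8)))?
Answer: 2*√669 ≈ 51.730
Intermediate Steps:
p(W, C) = W + 33*C
r(Z, F) = 12 + Z (r(Z, F) = Z + 12 = 12 + Z)
√(1923 + (p(20, 23) - r(14, 8))) = √(1923 + ((20 + 33*23) - (12 + 14))) = √(1923 + ((20 + 759) - 1*26)) = √(1923 + (779 - 26)) = √(1923 + 753) = √2676 = 2*√669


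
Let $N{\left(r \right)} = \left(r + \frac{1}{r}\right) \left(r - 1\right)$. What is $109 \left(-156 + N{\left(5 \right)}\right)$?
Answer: $- \frac{73684}{5} \approx -14737.0$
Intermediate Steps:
$N{\left(r \right)} = \left(-1 + r\right) \left(r + \frac{1}{r}\right)$ ($N{\left(r \right)} = \left(r + \frac{1}{r}\right) \left(-1 + r\right) = \left(-1 + r\right) \left(r + \frac{1}{r}\right)$)
$109 \left(-156 + N{\left(5 \right)}\right) = 109 \left(-156 + \left(1 + 5^{2} - 5 - \frac{1}{5}\right)\right) = 109 \left(-156 + \left(1 + 25 - 5 - \frac{1}{5}\right)\right) = 109 \left(-156 + \frac{104}{5}\right) = 109 \left(- \frac{676}{5}\right) = - \frac{73684}{5}$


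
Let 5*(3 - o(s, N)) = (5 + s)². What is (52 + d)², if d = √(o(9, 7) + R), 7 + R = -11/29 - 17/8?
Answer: (30160 + I*√15374930)²/336400 ≈ 2658.3 + 703.09*I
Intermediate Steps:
o(s, N) = 3 - (5 + s)²/5
R = -2205/232 (R = -7 + (-11/29 - 17/8) = -7 - 581/232 = -2205/232 ≈ -9.5043)
d = I*√15374930/580 (d = √((3 - (5 + 9)²/5) - 2205/232) = √((3 - ⅕*14²) - 2205/232) = √((3 - ⅕*196) - 2205/232) = √((3 - 196/5) - 2205/232) = √(-181/5 - 2205/232) = √(-53017/1160) = I*√15374930/580 ≈ 6.7605*I)
(52 + d)² = (52 + I*√15374930/580)²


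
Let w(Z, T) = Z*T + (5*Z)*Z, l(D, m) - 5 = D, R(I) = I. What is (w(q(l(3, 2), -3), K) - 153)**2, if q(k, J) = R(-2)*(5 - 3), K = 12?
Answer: 14641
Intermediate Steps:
l(D, m) = 5 + D
q(k, J) = -4 (q(k, J) = -2*(5 - 3) = -2*2 = -4)
w(Z, T) = 5*Z**2 + T*Z (w(Z, T) = T*Z + 5*Z**2 = 5*Z**2 + T*Z)
(w(q(l(3, 2), -3), K) - 153)**2 = (-4*(12 + 5*(-4)) - 153)**2 = (-4*(12 - 20) - 153)**2 = (-4*(-8) - 153)**2 = (32 - 153)**2 = (-121)**2 = 14641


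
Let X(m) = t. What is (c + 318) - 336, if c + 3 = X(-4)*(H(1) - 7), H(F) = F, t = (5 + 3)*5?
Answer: -261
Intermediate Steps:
t = 40 (t = 8*5 = 40)
X(m) = 40
c = -243 (c = -3 + 40*(1 - 7) = -3 + 40*(-6) = -3 - 240 = -243)
(c + 318) - 336 = (-243 + 318) - 336 = 75 - 336 = -261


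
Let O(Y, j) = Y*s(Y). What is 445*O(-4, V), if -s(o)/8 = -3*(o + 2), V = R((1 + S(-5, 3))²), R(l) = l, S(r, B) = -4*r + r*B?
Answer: 85440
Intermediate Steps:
S(r, B) = -4*r + B*r
V = 36 (V = (1 - 5*(-4 + 3))² = (1 - 5*(-1))² = (1 + 5)² = 6² = 36)
s(o) = 48 + 24*o (s(o) = -(-24)*(o + 2) = -(-24)*(2 + o) = -8*(-6 - 3*o) = 48 + 24*o)
O(Y, j) = Y*(48 + 24*Y)
445*O(-4, V) = 445*(24*(-4)*(2 - 4)) = 445*(24*(-4)*(-2)) = 445*192 = 85440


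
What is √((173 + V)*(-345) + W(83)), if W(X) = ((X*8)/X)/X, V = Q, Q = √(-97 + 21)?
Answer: √(-411169301 - 4753410*I*√19)/83 ≈ 6.1535 - 244.38*I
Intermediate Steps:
Q = 2*I*√19 (Q = √(-76) = 2*I*√19 ≈ 8.7178*I)
V = 2*I*√19 ≈ 8.7178*I
W(X) = 8/X (W(X) = ((8*X)/X)/X = 8/X)
√((173 + V)*(-345) + W(83)) = √((173 + 2*I*√19)*(-345) + 8/83) = √((-59685 - 690*I*√19) + 8*(1/83)) = √((-59685 - 690*I*√19) + 8/83) = √(-4953847/83 - 690*I*√19)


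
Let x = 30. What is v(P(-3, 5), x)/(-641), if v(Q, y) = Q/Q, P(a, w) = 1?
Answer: -1/641 ≈ -0.0015601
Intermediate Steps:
v(Q, y) = 1
v(P(-3, 5), x)/(-641) = 1/(-641) = 1*(-1/641) = -1/641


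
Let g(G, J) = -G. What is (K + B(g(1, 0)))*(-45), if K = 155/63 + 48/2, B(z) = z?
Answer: -8020/7 ≈ -1145.7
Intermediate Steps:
K = 1667/63 (K = 155*(1/63) + 48*(½) = 155/63 + 24 = 1667/63 ≈ 26.460)
(K + B(g(1, 0)))*(-45) = (1667/63 - 1*1)*(-45) = (1667/63 - 1)*(-45) = (1604/63)*(-45) = -8020/7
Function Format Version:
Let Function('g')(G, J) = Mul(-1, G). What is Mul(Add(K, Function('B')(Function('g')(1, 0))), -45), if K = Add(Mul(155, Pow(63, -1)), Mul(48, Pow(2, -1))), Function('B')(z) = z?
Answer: Rational(-8020, 7) ≈ -1145.7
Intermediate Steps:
K = Rational(1667, 63) (K = Add(Mul(155, Rational(1, 63)), Mul(48, Rational(1, 2))) = Add(Rational(155, 63), 24) = Rational(1667, 63) ≈ 26.460)
Mul(Add(K, Function('B')(Function('g')(1, 0))), -45) = Mul(Add(Rational(1667, 63), Mul(-1, 1)), -45) = Mul(Add(Rational(1667, 63), -1), -45) = Mul(Rational(1604, 63), -45) = Rational(-8020, 7)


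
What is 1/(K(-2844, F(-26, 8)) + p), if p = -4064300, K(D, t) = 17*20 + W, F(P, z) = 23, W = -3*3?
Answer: -1/4063969 ≈ -2.4606e-7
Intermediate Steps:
W = -9
K(D, t) = 331 (K(D, t) = 17*20 - 9 = 340 - 9 = 331)
1/(K(-2844, F(-26, 8)) + p) = 1/(331 - 4064300) = 1/(-4063969) = -1/4063969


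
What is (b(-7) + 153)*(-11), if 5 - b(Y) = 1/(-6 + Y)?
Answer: -22605/13 ≈ -1738.8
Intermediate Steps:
b(Y) = 5 - 1/(-6 + Y)
(b(-7) + 153)*(-11) = ((-31 + 5*(-7))/(-6 - 7) + 153)*(-11) = ((-31 - 35)/(-13) + 153)*(-11) = (-1/13*(-66) + 153)*(-11) = (66/13 + 153)*(-11) = (2055/13)*(-11) = -22605/13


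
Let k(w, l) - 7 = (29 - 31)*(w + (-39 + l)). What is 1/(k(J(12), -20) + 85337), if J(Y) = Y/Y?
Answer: 1/85460 ≈ 1.1701e-5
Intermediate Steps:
J(Y) = 1
k(w, l) = 85 - 2*l - 2*w (k(w, l) = 7 + (29 - 31)*(w + (-39 + l)) = 7 - 2*(-39 + l + w) = 7 + (78 - 2*l - 2*w) = 85 - 2*l - 2*w)
1/(k(J(12), -20) + 85337) = 1/((85 - 2*(-20) - 2*1) + 85337) = 1/((85 + 40 - 2) + 85337) = 1/(123 + 85337) = 1/85460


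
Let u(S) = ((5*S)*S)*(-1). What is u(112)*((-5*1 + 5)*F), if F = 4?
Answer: 0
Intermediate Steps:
u(S) = -5*S**2 (u(S) = (5*S**2)*(-1) = -5*S**2)
u(112)*((-5*1 + 5)*F) = (-5*112**2)*((-5*1 + 5)*4) = (-5*12544)*((-5 + 5)*4) = -0*4 = -62720*0 = 0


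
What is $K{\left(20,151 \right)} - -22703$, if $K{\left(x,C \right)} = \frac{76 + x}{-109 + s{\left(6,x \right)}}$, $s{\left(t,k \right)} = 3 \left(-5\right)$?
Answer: $\frac{703769}{31} \approx 22702.0$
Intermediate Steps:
$s{\left(t,k \right)} = -15$
$K{\left(x,C \right)} = - \frac{19}{31} - \frac{x}{124}$ ($K{\left(x,C \right)} = \frac{76 + x}{-109 - 15} = \frac{76 + x}{-124} = \left(76 + x\right) \left(- \frac{1}{124}\right) = - \frac{19}{31} - \frac{x}{124}$)
$K{\left(20,151 \right)} - -22703 = \left(- \frac{19}{31} - \frac{5}{31}\right) - -22703 = \left(- \frac{19}{31} - \frac{5}{31}\right) + 22703 = - \frac{24}{31} + 22703 = \frac{703769}{31}$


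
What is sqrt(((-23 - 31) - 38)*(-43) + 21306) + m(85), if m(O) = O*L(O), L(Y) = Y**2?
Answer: 614125 + sqrt(25262) ≈ 6.1428e+5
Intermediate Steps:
m(O) = O**3 (m(O) = O*O**2 = O**3)
sqrt(((-23 - 31) - 38)*(-43) + 21306) + m(85) = sqrt(((-23 - 31) - 38)*(-43) + 21306) + 85**3 = sqrt((-54 - 38)*(-43) + 21306) + 614125 = sqrt(-92*(-43) + 21306) + 614125 = sqrt(3956 + 21306) + 614125 = sqrt(25262) + 614125 = 614125 + sqrt(25262)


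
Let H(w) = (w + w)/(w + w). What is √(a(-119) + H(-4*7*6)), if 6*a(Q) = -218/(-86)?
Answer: √94686/258 ≈ 1.1927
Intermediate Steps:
a(Q) = 109/258 (a(Q) = (-218/(-86))/6 = (-218*(-1/86))/6 = (⅙)*(109/43) = 109/258)
H(w) = 1 (H(w) = (2*w)/((2*w)) = (2*w)*(1/(2*w)) = 1)
√(a(-119) + H(-4*7*6)) = √(109/258 + 1) = √(367/258) = √94686/258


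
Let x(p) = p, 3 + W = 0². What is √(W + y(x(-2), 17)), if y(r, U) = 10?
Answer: √7 ≈ 2.6458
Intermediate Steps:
W = -3 (W = -3 + 0² = -3 + 0 = -3)
√(W + y(x(-2), 17)) = √(-3 + 10) = √7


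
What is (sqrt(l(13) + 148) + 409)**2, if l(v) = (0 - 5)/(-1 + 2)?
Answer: (409 + sqrt(143))**2 ≈ 1.7721e+5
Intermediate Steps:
l(v) = -5 (l(v) = -5/1 = -5*1 = -5)
(sqrt(l(13) + 148) + 409)**2 = (sqrt(-5 + 148) + 409)**2 = (sqrt(143) + 409)**2 = (409 + sqrt(143))**2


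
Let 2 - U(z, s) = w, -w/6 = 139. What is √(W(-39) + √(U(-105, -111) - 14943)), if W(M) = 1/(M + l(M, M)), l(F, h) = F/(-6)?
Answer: √(-130 + 4225*I*√14107)/65 ≈ 7.7053 + 7.7073*I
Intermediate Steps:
w = -834 (w = -6*139 = -834)
l(F, h) = -F/6 (l(F, h) = F*(-⅙) = -F/6)
U(z, s) = 836 (U(z, s) = 2 - 1*(-834) = 2 + 834 = 836)
W(M) = 6/(5*M) (W(M) = 1/(M - M/6) = 1/(5*M/6) = 6/(5*M))
√(W(-39) + √(U(-105, -111) - 14943)) = √((6/5)/(-39) + √(836 - 14943)) = √((6/5)*(-1/39) + √(-14107)) = √(-2/65 + I*√14107)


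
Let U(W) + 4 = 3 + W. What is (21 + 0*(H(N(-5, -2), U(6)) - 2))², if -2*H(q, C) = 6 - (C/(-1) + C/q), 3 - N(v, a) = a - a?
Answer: 441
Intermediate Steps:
N(v, a) = 3 (N(v, a) = 3 - (a - a) = 3 - 1*0 = 3 + 0 = 3)
U(W) = -1 + W (U(W) = -4 + (3 + W) = -1 + W)
H(q, C) = -3 - C/2 + C/(2*q) (H(q, C) = -(6 - (C/(-1) + C/q))/2 = -(6 - (C*(-1) + C/q))/2 = -(6 - (-C + C/q))/2 = -(6 + (C - C/q))/2 = -(6 + C - C/q)/2 = -3 - C/2 + C/(2*q))
(21 + 0*(H(N(-5, -2), U(6)) - 2))² = (21 + 0*((½)*((-1 + 6) - 1*3*(6 + (-1 + 6)))/3 - 2))² = (21 + 0*((½)*(⅓)*(5 - 1*3*(6 + 5)) - 2))² = (21 + 0*((½)*(⅓)*(5 - 1*3*11) - 2))² = (21 + 0*((½)*(⅓)*(5 - 33) - 2))² = (21 + 0*((½)*(⅓)*(-28) - 2))² = (21 + 0*(-14/3 - 2))² = (21 + 0*(-20/3))² = (21 + 0)² = 21² = 441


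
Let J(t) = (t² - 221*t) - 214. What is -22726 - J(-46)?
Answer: -34794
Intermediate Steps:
J(t) = -214 + t² - 221*t
-22726 - J(-46) = -22726 - (-214 + (-46)² - 221*(-46)) = -22726 - (-214 + 2116 + 10166) = -22726 - 1*12068 = -22726 - 12068 = -34794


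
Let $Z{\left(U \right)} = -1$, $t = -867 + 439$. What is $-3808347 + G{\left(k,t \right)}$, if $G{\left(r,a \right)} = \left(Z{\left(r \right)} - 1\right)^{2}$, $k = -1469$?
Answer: $-3808343$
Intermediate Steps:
$t = -428$
$G{\left(r,a \right)} = 4$ ($G{\left(r,a \right)} = \left(-1 - 1\right)^{2} = \left(-2\right)^{2} = 4$)
$-3808347 + G{\left(k,t \right)} = -3808347 + 4 = -3808343$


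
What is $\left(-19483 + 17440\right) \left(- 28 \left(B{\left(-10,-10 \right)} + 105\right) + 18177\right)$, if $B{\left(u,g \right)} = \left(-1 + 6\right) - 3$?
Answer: $-31014783$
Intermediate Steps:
$B{\left(u,g \right)} = 2$ ($B{\left(u,g \right)} = 5 - 3 = 2$)
$\left(-19483 + 17440\right) \left(- 28 \left(B{\left(-10,-10 \right)} + 105\right) + 18177\right) = \left(-19483 + 17440\right) \left(- 28 \left(2 + 105\right) + 18177\right) = - 2043 \left(\left(-28\right) 107 + 18177\right) = - 2043 \left(-2996 + 18177\right) = \left(-2043\right) 15181 = -31014783$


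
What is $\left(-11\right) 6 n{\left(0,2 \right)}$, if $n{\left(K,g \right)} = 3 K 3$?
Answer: $0$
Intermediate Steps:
$n{\left(K,g \right)} = 9 K$
$\left(-11\right) 6 n{\left(0,2 \right)} = \left(-11\right) 6 \cdot 9 \cdot 0 = \left(-66\right) 0 = 0$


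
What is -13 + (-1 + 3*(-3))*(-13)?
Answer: 117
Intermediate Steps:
-13 + (-1 + 3*(-3))*(-13) = -13 + (-1 - 9)*(-13) = -13 - 10*(-13) = -13 + 130 = 117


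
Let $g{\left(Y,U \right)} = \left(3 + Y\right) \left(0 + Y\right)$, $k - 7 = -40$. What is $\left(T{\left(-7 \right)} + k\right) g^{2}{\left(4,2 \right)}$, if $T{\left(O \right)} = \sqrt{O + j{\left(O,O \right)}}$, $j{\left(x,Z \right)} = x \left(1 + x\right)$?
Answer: $-25872 + 784 \sqrt{35} \approx -21234.0$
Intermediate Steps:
$k = -33$ ($k = 7 - 40 = -33$)
$g{\left(Y,U \right)} = Y \left(3 + Y\right)$ ($g{\left(Y,U \right)} = \left(3 + Y\right) Y = Y \left(3 + Y\right)$)
$T{\left(O \right)} = \sqrt{O + O \left(1 + O\right)}$
$\left(T{\left(-7 \right)} + k\right) g^{2}{\left(4,2 \right)} = \left(\sqrt{- 7 \left(2 - 7\right)} - 33\right) \left(4 \left(3 + 4\right)\right)^{2} = \left(\sqrt{\left(-7\right) \left(-5\right)} - 33\right) \left(4 \cdot 7\right)^{2} = \left(\sqrt{35} - 33\right) 28^{2} = \left(-33 + \sqrt{35}\right) 784 = -25872 + 784 \sqrt{35}$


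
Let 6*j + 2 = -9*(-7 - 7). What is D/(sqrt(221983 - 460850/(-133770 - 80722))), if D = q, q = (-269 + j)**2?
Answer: 555025*sqrt(2553207585734778)/214263173187 ≈ 130.89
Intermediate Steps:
j = 62/3 (j = -1/3 + (-9*(-7 - 7))/6 = -1/3 + (-9*(-14))/6 = -1/3 + (1/6)*126 = -1/3 + 21 = 62/3 ≈ 20.667)
q = 555025/9 (q = (-269 + 62/3)**2 = (-745/3)**2 = 555025/9 ≈ 61669.)
D = 555025/9 ≈ 61669.
D/(sqrt(221983 - 460850/(-133770 - 80722))) = 555025/(9*(sqrt(221983 - 460850/(-133770 - 80722)))) = 555025/(9*(sqrt(221983 - 460850/(-214492)))) = 555025/(9*(sqrt(221983 - 460850*(-1/214492)))) = 555025/(9*(sqrt(221983 + 230425/107246))) = 555025/(9*(sqrt(23807019243/107246))) = 555025/(9*((sqrt(2553207585734778)/107246))) = 555025*(sqrt(2553207585734778)/23807019243)/9 = 555025*sqrt(2553207585734778)/214263173187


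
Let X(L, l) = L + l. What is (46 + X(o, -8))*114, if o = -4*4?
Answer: 2508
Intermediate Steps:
o = -16
(46 + X(o, -8))*114 = (46 + (-16 - 8))*114 = (46 - 24)*114 = 22*114 = 2508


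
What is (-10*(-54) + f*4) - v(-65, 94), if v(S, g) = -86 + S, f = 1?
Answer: 695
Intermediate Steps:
(-10*(-54) + f*4) - v(-65, 94) = (-10*(-54) + 1*4) - (-86 - 65) = (540 + 4) - 1*(-151) = 544 + 151 = 695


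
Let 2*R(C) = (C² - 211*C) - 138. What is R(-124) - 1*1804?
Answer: 18897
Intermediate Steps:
R(C) = -69 + C²/2 - 211*C/2 (R(C) = ((C² - 211*C) - 138)/2 = (-138 + C² - 211*C)/2 = -69 + C²/2 - 211*C/2)
R(-124) - 1*1804 = (-69 + (½)*(-124)² - 211/2*(-124)) - 1*1804 = (-69 + (½)*15376 + 13082) - 1804 = (-69 + 7688 + 13082) - 1804 = 20701 - 1804 = 18897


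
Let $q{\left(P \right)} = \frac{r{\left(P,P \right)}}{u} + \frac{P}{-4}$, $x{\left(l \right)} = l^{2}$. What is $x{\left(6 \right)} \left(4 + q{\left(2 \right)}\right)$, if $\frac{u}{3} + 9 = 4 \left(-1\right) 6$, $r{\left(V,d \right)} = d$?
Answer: $\frac{1378}{11} \approx 125.27$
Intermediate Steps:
$u = -99$ ($u = -27 + 3 \cdot 4 \left(-1\right) 6 = -27 + 3 \left(\left(-4\right) 6\right) = -27 + 3 \left(-24\right) = -27 - 72 = -99$)
$q{\left(P \right)} = - \frac{103 P}{396}$ ($q{\left(P \right)} = \frac{P}{-99} + \frac{P}{-4} = P \left(- \frac{1}{99}\right) + P \left(- \frac{1}{4}\right) = - \frac{P}{99} - \frac{P}{4} = - \frac{103 P}{396}$)
$x{\left(6 \right)} \left(4 + q{\left(2 \right)}\right) = 6^{2} \left(4 - \frac{103}{198}\right) = 36 \left(4 - \frac{103}{198}\right) = 36 \cdot \frac{689}{198} = \frac{1378}{11}$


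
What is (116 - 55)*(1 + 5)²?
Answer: 2196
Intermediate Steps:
(116 - 55)*(1 + 5)² = 61*6² = 61*36 = 2196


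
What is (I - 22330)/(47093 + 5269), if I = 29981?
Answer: 7651/52362 ≈ 0.14612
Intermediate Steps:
(I - 22330)/(47093 + 5269) = (29981 - 22330)/(47093 + 5269) = 7651/52362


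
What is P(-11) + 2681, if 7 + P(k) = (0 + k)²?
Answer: 2795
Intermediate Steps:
P(k) = -7 + k² (P(k) = -7 + (0 + k)² = -7 + k²)
P(-11) + 2681 = (-7 + (-11)²) + 2681 = (-7 + 121) + 2681 = 114 + 2681 = 2795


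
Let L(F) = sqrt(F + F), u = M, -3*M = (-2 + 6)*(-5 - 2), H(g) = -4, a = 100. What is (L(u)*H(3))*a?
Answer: -800*sqrt(42)/3 ≈ -1728.2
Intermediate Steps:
M = 28/3 (M = -(-2 + 6)*(-5 - 2)/3 = -4*(-7)/3 = -1/3*(-28) = 28/3 ≈ 9.3333)
u = 28/3 ≈ 9.3333
L(F) = sqrt(2)*sqrt(F) (L(F) = sqrt(2*F) = sqrt(2)*sqrt(F))
(L(u)*H(3))*a = ((sqrt(2)*sqrt(28/3))*(-4))*100 = ((sqrt(2)*(2*sqrt(21)/3))*(-4))*100 = ((2*sqrt(42)/3)*(-4))*100 = -8*sqrt(42)/3*100 = -800*sqrt(42)/3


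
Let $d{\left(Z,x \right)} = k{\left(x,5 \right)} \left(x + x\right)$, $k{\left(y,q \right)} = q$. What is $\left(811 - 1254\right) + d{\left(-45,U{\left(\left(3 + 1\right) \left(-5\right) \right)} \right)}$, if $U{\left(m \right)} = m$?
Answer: $-643$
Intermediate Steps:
$d{\left(Z,x \right)} = 10 x$ ($d{\left(Z,x \right)} = 5 \left(x + x\right) = 5 \cdot 2 x = 10 x$)
$\left(811 - 1254\right) + d{\left(-45,U{\left(\left(3 + 1\right) \left(-5\right) \right)} \right)} = \left(811 - 1254\right) + 10 \left(3 + 1\right) \left(-5\right) = -443 + 10 \cdot 4 \left(-5\right) = -443 + 10 \left(-20\right) = -443 - 200 = -643$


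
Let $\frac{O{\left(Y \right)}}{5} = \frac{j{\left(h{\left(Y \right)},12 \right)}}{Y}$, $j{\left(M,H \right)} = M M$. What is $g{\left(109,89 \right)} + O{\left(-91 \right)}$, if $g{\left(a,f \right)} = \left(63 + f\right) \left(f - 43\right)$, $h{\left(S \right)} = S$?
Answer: $6537$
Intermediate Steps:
$j{\left(M,H \right)} = M^{2}$
$g{\left(a,f \right)} = \left(-43 + f\right) \left(63 + f\right)$ ($g{\left(a,f \right)} = \left(63 + f\right) \left(-43 + f\right) = \left(-43 + f\right) \left(63 + f\right)$)
$O{\left(Y \right)} = 5 Y$ ($O{\left(Y \right)} = 5 \frac{Y^{2}}{Y} = 5 Y$)
$g{\left(109,89 \right)} + O{\left(-91 \right)} = \left(-2709 + 89^{2} + 20 \cdot 89\right) + 5 \left(-91\right) = \left(-2709 + 7921 + 1780\right) - 455 = 6992 - 455 = 6537$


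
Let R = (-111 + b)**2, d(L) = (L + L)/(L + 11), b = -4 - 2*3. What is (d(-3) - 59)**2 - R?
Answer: -177135/16 ≈ -11071.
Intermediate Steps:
b = -10 (b = -4 - 6 = -10)
d(L) = 2*L/(11 + L) (d(L) = (2*L)/(11 + L) = 2*L/(11 + L))
R = 14641 (R = (-111 - 10)**2 = (-121)**2 = 14641)
(d(-3) - 59)**2 - R = (2*(-3)/(11 - 3) - 59)**2 - 1*14641 = (2*(-3)/8 - 59)**2 - 14641 = (2*(-3)*(1/8) - 59)**2 - 14641 = (-3/4 - 59)**2 - 14641 = (-239/4)**2 - 14641 = 57121/16 - 14641 = -177135/16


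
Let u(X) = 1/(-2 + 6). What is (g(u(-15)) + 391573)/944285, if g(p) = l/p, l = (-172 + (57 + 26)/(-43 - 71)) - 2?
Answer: 22279823/53824245 ≈ 0.41394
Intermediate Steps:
u(X) = ¼ (u(X) = 1/4 = ¼)
l = -19919/114 (l = (-172 + 83/(-114)) - 2 = (-172 + 83*(-1/114)) - 2 = (-172 - 83/114) - 2 = -19691/114 - 2 = -19919/114 ≈ -174.73)
g(p) = -19919/(114*p)
(g(u(-15)) + 391573)/944285 = (-19919/(114*¼) + 391573)/944285 = (-19919/114*4 + 391573)*(1/944285) = (-39838/57 + 391573)*(1/944285) = (22279823/57)*(1/944285) = 22279823/53824245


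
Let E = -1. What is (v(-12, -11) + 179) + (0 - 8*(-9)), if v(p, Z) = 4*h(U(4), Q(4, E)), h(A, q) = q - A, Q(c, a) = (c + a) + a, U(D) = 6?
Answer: 235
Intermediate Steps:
Q(c, a) = c + 2*a (Q(c, a) = (a + c) + a = c + 2*a)
v(p, Z) = -16 (v(p, Z) = 4*((4 + 2*(-1)) - 1*6) = 4*((4 - 2) - 6) = 4*(2 - 6) = 4*(-4) = -16)
(v(-12, -11) + 179) + (0 - 8*(-9)) = (-16 + 179) + (0 - 8*(-9)) = 163 + (0 + 72) = 163 + 72 = 235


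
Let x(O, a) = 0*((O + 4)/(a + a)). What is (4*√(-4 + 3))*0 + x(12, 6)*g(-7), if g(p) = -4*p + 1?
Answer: 0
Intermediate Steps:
g(p) = 1 - 4*p
x(O, a) = 0 (x(O, a) = 0*((4 + O)/((2*a))) = 0*((4 + O)*(1/(2*a))) = 0*((4 + O)/(2*a)) = 0)
(4*√(-4 + 3))*0 + x(12, 6)*g(-7) = (4*√(-4 + 3))*0 + 0*(1 - 4*(-7)) = (4*√(-1))*0 + 0*(1 + 28) = (4*I)*0 + 0*29 = 0 + 0 = 0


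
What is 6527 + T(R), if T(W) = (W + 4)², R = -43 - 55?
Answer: 15363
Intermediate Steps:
R = -98
T(W) = (4 + W)²
6527 + T(R) = 6527 + (4 - 98)² = 6527 + (-94)² = 6527 + 8836 = 15363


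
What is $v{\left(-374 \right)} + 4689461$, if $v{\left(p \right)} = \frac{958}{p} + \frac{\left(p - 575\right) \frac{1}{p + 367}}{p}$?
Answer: $\frac{12277001243}{2618} \approx 4.6895 \cdot 10^{6}$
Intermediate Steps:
$v{\left(p \right)} = \frac{958}{p} + \frac{-575 + p}{p \left(367 + p\right)}$ ($v{\left(p \right)} = \frac{958}{p} + \frac{\left(-575 + p\right) \frac{1}{367 + p}}{p} = \frac{958}{p} + \frac{\frac{1}{367 + p} \left(-575 + p\right)}{p} = \frac{958}{p} + \frac{-575 + p}{p \left(367 + p\right)}$)
$v{\left(-374 \right)} + 4689461 = \frac{351011 + 959 \left(-374\right)}{\left(-374\right) \left(367 - 374\right)} + 4689461 = - \frac{351011 - 358666}{374 \left(-7\right)} + 4689461 = \left(- \frac{1}{374}\right) \left(- \frac{1}{7}\right) \left(-7655\right) + 4689461 = - \frac{7655}{2618} + 4689461 = \frac{12277001243}{2618}$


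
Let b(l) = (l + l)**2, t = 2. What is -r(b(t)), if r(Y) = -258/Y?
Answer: 129/8 ≈ 16.125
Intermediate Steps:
b(l) = 4*l**2 (b(l) = (2*l)**2 = 4*l**2)
-r(b(t)) = -(-258)/(4*2**2) = -(-258)/(4*4) = -(-258)/16 = -1*(-129/8) = 129/8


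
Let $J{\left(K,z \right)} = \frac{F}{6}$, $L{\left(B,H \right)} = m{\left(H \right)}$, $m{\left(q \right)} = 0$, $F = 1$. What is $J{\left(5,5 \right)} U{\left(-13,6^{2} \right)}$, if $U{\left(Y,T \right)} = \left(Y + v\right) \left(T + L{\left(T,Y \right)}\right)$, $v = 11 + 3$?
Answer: $6$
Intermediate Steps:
$L{\left(B,H \right)} = 0$
$v = 14$
$U{\left(Y,T \right)} = T \left(14 + Y\right)$ ($U{\left(Y,T \right)} = \left(Y + 14\right) \left(T + 0\right) = \left(14 + Y\right) T = T \left(14 + Y\right)$)
$J{\left(K,z \right)} = \frac{1}{6}$ ($J{\left(K,z \right)} = 1 \cdot \frac{1}{6} = \frac{1}{6}$)
$J{\left(5,5 \right)} U{\left(-13,6^{2} \right)} = \frac{6^{2} \left(14 - 13\right)}{6} = \frac{36 \cdot 1}{6} = \frac{1}{6} \cdot 36 = 6$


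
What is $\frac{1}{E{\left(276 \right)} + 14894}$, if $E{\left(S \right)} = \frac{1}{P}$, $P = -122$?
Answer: $\frac{122}{1817067} \approx 6.7141 \cdot 10^{-5}$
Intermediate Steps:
$E{\left(S \right)} = - \frac{1}{122}$ ($E{\left(S \right)} = \frac{1}{-122} = - \frac{1}{122}$)
$\frac{1}{E{\left(276 \right)} + 14894} = \frac{1}{- \frac{1}{122} + 14894} = \frac{1}{\frac{1817067}{122}} = \frac{122}{1817067}$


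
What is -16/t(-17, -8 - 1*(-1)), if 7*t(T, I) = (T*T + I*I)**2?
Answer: -28/28561 ≈ -0.00098036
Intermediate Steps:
t(T, I) = (I**2 + T**2)**2/7 (t(T, I) = (T*T + I*I)**2/7 = (T**2 + I**2)**2/7 = (I**2 + T**2)**2/7)
-16/t(-17, -8 - 1*(-1)) = -16/(((-8 - 1*(-1))**2 + (-17)**2)**2/7) = -16/(((-8 + 1)**2 + 289)**2/7) = -16/(((-7)**2 + 289)**2/7) = -16/((49 + 289)**2/7) = -16/((1/7)*338**2) = -16/((1/7)*114244) = -16/(114244/7) = (7/114244)*(-16) = -28/28561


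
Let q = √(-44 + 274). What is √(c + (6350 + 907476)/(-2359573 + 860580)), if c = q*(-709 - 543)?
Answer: √(-1369818777218 - 2813218977589348*√230)/1498993 ≈ 137.8*I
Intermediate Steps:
q = √230 ≈ 15.166
c = -1252*√230 (c = √230*(-709 - 543) = √230*(-1252) = -1252*√230 ≈ -18988.)
√(c + (6350 + 907476)/(-2359573 + 860580)) = √(-1252*√230 + (6350 + 907476)/(-2359573 + 860580)) = √(-1252*√230 + 913826/(-1498993)) = √(-1252*√230 + 913826*(-1/1498993)) = √(-1252*√230 - 913826/1498993) = √(-913826/1498993 - 1252*√230)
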